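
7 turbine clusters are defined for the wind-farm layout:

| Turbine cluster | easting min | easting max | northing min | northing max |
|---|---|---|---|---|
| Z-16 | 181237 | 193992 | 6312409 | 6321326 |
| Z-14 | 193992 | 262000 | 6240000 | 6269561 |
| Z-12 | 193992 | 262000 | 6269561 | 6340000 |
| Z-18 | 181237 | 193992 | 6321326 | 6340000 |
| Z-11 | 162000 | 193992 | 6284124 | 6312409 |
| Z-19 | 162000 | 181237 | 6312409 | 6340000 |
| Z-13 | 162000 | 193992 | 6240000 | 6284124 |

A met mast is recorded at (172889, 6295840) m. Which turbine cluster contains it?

The point has easting = 172889 and northing = 6295840.
Only Z-11 satisfies 162000 ≤ easting ≤ 193992 and 6284124 ≤ northing ≤ 6312409.

Z-11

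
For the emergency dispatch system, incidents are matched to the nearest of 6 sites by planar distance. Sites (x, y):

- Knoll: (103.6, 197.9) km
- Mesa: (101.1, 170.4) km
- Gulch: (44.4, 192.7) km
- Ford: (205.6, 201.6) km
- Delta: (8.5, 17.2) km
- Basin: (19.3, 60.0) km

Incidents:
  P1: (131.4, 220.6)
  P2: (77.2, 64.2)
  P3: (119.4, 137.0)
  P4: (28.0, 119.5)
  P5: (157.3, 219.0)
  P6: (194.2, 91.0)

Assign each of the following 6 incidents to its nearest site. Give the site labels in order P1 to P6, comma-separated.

P1 → Knoll (d²=1288.13)
P2 → Basin (d²=3370.05)
P3 → Mesa (d²=1450.45)
P4 → Basin (d²=3615.94)
P5 → Ford (d²=2635.65)
P6 → Ford (d²=12362.32)

Knoll, Basin, Mesa, Basin, Ford, Ford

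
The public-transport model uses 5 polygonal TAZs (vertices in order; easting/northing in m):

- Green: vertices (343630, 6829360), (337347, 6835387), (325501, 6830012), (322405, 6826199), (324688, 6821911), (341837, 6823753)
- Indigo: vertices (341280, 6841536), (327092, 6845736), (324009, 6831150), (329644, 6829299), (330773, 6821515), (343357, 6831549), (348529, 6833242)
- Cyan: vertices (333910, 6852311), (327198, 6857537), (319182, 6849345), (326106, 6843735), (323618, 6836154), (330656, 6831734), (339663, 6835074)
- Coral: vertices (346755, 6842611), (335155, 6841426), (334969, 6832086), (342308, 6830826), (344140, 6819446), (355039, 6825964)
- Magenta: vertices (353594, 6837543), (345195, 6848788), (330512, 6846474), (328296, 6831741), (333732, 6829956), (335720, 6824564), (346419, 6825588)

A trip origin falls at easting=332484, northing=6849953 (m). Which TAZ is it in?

Cyan

Cast a ray rightward from (332484, 6849953). For each polygon, the edges (by vertex number in listed order) whose endpoints lie on opposite sides of northing = 6849953, where each meets that height, and whether that is right or left of the point:
Green: no edge straddles that height → 0 crossings.
Indigo: no edge straddles that height → 0 crossings.
Cyan: 2–3 at easting≈319776.9 (left), 7–1 at easting≈334697.0 (right) → 1 crossing.
Coral: no edge straddles that height → 0 crossings.
Magenta: no edge straddles that height → 0 crossings.
Only Cyan has an odd count, so the point is inside Cyan.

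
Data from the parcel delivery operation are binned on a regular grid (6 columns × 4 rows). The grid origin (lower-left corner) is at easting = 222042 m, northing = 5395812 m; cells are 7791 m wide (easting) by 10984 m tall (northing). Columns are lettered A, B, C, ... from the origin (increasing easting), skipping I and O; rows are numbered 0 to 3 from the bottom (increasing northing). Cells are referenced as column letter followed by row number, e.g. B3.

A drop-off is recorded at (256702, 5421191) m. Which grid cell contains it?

Column index: ⌊(256702 − 222042) / 7791⌋ = ⌊4.449⌋ = 4 → column E
Row offset from origin: ⌊(5421191 − 5395812) / 10984⌋ = ⌊2.311⌋ = 2 → row 2

E2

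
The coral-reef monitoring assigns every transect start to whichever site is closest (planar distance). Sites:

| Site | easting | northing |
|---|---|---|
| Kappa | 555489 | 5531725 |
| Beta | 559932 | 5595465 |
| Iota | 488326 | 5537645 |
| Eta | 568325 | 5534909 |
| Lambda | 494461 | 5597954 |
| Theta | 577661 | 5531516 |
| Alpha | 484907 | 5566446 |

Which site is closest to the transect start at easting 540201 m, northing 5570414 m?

Beta

Squared distances to each site:
Kappa: 1730561665.000; Beta: 1016864962.000; Iota: 3764822986.000; Eta: 2051564401.000; Lambda: 2850599200.000; Theta: 2916306004.000; Alpha: 3073171460.000.
Minimum at Beta.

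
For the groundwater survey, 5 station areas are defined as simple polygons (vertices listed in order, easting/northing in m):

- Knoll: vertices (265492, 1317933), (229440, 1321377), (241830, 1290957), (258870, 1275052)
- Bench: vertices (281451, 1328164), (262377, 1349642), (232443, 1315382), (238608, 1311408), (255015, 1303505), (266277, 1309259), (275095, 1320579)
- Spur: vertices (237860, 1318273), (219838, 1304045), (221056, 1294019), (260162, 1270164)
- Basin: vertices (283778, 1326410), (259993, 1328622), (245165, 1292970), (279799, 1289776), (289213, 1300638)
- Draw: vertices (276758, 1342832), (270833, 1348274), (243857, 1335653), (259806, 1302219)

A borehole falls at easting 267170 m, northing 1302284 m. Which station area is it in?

Basin

Cast a ray rightward from (267170, 1302284). For each polygon, the edges (by vertex number in listed order) whose endpoints lie on opposite sides of northing = 1302284, where each meets that height, and whether that is right or left of the point:
Knoll: 2–3 at easting≈237216.5 (left), 4–1 at easting≈263075.4 (left) → 0 crossings.
Bench: no edge straddles that height → 0 crossings.
Spur: 2–3 at easting≈220051.9 (left), 4–1 at easting≈245272.1 (left) → 0 crossings.
Basin: 2–3 at easting≈249038.8 (left), 5–1 at easting≈288865.9 (right) → 1 crossing.
Draw: 3–4 at easting≈259775.0 (left), 4–1 at easting≈259833.1 (left) → 0 crossings.
Only Basin has an odd count, so the point is inside Basin.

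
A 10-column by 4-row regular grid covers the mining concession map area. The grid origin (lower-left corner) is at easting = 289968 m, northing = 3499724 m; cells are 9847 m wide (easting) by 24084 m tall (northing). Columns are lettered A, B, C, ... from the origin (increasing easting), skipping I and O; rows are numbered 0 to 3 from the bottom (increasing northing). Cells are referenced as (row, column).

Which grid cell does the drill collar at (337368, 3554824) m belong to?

(2, E)

Column index: ⌊(337368 − 289968) / 9847⌋ = ⌊4.814⌋ = 4 → column E
Row offset from origin: ⌊(3554824 − 3499724) / 24084⌋ = ⌊2.288⌋ = 2 → row 2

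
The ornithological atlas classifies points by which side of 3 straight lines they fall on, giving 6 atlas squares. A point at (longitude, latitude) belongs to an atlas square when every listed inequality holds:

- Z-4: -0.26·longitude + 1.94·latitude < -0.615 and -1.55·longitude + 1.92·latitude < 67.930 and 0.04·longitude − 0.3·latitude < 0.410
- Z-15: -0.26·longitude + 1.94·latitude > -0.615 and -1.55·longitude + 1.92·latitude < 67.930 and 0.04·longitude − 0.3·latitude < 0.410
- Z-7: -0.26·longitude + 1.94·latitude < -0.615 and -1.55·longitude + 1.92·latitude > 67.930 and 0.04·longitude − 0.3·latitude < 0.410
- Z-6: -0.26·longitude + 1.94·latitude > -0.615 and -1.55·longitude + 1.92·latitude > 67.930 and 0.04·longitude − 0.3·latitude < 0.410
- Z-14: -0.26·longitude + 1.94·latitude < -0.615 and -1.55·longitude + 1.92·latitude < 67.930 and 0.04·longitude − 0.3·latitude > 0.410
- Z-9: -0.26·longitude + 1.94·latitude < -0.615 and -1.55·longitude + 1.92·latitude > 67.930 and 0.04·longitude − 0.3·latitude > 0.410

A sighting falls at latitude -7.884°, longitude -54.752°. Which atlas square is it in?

Z-7

-0.26·-54.752 + 1.94·-7.884 = -1.059, which is < -0.615
-1.55·-54.752 + 1.92·-7.884 = 69.728, which is > 67.930
0.04·-54.752 − 0.3·-7.884 = 0.175, which is < 0.410
This sign pattern matches Z-7.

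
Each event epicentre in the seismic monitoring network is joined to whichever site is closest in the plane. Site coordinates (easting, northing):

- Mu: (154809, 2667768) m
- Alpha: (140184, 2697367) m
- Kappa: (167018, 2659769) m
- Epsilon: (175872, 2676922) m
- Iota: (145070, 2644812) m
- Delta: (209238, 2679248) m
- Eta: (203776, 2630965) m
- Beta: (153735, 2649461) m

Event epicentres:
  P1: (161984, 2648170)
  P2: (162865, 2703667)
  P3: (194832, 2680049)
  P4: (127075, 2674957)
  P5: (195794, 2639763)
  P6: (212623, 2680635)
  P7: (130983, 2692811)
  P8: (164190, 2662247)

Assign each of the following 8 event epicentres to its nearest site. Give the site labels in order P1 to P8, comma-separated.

Beta, Alpha, Delta, Alpha, Eta, Delta, Alpha, Kappa

P1 → Beta (d²=69712682.00)
P2 → Alpha (d²=554117761.00)
P3 → Delta (d²=208174437.00)
P4 → Alpha (d²=674053981.00)
P5 → Eta (d²=141117128.00)
P6 → Delta (d²=13381994.00)
P7 → Alpha (d²=105415537.00)
P8 → Kappa (d²=14138068.00)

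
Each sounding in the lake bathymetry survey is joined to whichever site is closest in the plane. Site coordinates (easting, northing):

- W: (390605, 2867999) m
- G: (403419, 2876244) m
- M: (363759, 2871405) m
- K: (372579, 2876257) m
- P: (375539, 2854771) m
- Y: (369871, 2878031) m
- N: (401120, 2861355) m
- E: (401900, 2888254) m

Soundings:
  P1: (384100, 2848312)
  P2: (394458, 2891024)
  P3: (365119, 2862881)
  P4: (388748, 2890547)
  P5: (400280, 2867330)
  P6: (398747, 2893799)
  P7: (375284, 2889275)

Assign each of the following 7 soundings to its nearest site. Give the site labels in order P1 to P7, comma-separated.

P, E, M, E, N, E, Y

P1 → P (d²=115009402.00)
P2 → E (d²=63056264.00)
P3 → M (d²=74508176.00)
P4 → E (d²=178232953.00)
P5 → N (d²=36406225.00)
P6 → E (d²=40688434.00)
P7 → Y (d²=155728105.00)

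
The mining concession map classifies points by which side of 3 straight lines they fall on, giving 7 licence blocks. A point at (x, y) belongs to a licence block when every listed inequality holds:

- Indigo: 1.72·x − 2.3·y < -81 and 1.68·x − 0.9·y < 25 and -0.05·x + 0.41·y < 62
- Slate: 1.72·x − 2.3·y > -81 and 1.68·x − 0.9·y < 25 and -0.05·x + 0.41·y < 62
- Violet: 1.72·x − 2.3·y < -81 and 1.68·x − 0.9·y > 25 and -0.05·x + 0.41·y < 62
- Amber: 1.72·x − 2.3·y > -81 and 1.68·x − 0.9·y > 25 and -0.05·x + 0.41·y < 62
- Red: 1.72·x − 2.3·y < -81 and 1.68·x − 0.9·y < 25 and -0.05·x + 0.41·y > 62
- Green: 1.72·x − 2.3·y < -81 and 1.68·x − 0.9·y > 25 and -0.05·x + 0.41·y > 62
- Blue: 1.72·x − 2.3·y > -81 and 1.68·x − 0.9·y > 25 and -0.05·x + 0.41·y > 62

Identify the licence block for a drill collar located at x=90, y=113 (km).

1.72·90 − 2.3·113 = -105.100, which is < -81
1.68·90 − 0.9·113 = 49.500, which is > 25
-0.05·90 + 0.41·113 = 41.830, which is < 62
This sign pattern matches Violet.

Violet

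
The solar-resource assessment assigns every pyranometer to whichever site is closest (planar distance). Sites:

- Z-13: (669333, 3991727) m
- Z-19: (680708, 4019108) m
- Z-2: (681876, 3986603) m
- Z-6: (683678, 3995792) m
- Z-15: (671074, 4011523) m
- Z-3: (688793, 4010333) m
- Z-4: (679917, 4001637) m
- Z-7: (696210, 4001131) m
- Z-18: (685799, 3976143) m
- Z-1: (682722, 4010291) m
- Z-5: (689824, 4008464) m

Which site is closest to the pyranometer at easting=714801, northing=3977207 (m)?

Squared distances to each site:
Z-13: 2278169424.000; Z-19: 2918026450.000; Z-2: 1172340441.000; Z-6: 1314043354.000; Z-15: 3089638385.000; Z-3: 1773747940.000; Z-4: 1813718356.000; Z-7: 917983057.000; Z-18: 842248100.000; Z-1: 2123613297.000; Z-5: 1600850578.000.
Minimum at Z-18.

Z-18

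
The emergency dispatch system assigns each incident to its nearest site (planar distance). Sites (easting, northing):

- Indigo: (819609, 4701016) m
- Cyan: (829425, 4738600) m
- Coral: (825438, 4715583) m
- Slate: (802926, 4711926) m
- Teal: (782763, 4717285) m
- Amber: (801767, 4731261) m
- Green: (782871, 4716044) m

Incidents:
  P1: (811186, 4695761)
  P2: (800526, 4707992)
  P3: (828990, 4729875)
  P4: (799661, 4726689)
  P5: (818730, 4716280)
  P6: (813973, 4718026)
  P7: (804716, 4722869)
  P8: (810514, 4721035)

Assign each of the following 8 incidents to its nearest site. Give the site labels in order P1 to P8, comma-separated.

Indigo, Slate, Cyan, Amber, Coral, Coral, Amber, Slate

P1 → Indigo (d²=98561954.00)
P2 → Slate (d²=21236356.00)
P3 → Cyan (d²=76314850.00)
P4 → Amber (d²=25338420.00)
P5 → Coral (d²=45483073.00)
P6 → Coral (d²=137414474.00)
P7 → Amber (d²=79122265.00)
P8 → Slate (d²=140551625.00)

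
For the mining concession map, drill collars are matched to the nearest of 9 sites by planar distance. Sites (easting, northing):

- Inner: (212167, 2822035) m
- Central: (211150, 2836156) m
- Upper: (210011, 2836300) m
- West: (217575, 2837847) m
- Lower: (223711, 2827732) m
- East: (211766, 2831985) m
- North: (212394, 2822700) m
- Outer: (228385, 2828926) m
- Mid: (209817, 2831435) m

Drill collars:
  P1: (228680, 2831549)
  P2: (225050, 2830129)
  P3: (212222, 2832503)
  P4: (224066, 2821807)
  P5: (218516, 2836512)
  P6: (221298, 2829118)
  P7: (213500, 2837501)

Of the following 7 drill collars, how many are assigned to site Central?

1

P1 → Outer
P2 → Lower
P3 → East
P4 → Lower
P5 → West
P6 → Lower
P7 → Central
1 of the 7 goes to Central.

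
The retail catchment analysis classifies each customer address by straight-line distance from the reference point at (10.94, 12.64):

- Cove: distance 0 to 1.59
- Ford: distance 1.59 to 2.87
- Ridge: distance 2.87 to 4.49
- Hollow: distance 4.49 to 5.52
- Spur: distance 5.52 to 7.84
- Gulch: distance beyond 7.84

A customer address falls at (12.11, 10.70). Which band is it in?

Distance = √((12.11−10.94)² + (10.70−12.64)²) = √(1.369 + 3.764) = 2.266.
1.59 ≤ 2.266 < 2.87 → Ford.

Ford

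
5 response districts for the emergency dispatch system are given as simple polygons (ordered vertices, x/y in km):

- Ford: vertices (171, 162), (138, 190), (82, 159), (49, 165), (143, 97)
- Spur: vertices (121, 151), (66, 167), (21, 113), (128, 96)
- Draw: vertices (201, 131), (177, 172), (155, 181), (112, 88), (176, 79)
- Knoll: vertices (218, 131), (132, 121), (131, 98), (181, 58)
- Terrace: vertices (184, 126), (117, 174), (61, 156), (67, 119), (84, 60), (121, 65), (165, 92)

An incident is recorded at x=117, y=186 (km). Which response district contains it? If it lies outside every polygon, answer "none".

none

Cast a ray rightward from (117, 186). For each polygon, the edges (by vertex number in listed order) whose endpoints lie on opposite sides of y = 186, where each meets that height, and whether that is right or left of the point:
Ford: 1–2 at x≈142.7 (right), 2–3 at x≈130.8 (right) → 2 crossings.
Spur: no edge straddles that height → 0 crossings.
Draw: no edge straddles that height → 0 crossings.
Knoll: no edge straddles that height → 0 crossings.
Terrace: no edge straddles that height → 0 crossings.
All counts are even, so the point lies outside every listed polygon.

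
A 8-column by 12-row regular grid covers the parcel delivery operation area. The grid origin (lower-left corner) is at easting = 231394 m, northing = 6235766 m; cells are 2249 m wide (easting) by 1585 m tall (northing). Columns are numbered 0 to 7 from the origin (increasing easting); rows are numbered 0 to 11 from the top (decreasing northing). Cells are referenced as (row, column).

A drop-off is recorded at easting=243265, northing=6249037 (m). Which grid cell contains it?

Column index: ⌊(243265 − 231394) / 2249⌋ = ⌊5.278⌋ = 5
Row offset from origin: ⌊(6249037 − 6235766) / 1585⌋ = ⌊8.373⌋ = 8 → row 3 (counted from top)

(3, 5)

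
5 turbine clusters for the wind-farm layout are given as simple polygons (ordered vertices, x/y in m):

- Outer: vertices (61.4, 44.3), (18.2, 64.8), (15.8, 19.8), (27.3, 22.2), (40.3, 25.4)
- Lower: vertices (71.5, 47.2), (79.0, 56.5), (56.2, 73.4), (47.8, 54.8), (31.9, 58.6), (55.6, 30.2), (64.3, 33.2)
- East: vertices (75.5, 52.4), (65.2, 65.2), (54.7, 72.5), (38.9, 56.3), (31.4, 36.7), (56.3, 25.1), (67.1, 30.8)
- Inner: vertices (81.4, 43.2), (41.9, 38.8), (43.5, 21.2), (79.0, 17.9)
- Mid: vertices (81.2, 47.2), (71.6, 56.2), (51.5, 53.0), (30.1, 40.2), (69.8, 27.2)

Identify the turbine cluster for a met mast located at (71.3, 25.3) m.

Cast a ray rightward from (71.3, 25.3). For each polygon, the edges (by vertex number in listed order) whose endpoints lie on opposite sides of y = 25.3, where each meets that height, and whether that is right or left of the point:
Outer: 2–3 at x≈16.09 (left), 4–5 at x≈39.89 (left) → 0 crossings.
Lower: no edge straddles that height → 0 crossings.
East: 5–6 at x≈55.87 (left), 6–7 at x≈56.68 (left) → 0 crossings.
Inner: 2–3 at x≈43.13 (left), 4–1 at x≈79.70 (right) → 1 crossing.
Mid: no edge straddles that height → 0 crossings.
Only Inner has an odd count, so the point is inside Inner.

Inner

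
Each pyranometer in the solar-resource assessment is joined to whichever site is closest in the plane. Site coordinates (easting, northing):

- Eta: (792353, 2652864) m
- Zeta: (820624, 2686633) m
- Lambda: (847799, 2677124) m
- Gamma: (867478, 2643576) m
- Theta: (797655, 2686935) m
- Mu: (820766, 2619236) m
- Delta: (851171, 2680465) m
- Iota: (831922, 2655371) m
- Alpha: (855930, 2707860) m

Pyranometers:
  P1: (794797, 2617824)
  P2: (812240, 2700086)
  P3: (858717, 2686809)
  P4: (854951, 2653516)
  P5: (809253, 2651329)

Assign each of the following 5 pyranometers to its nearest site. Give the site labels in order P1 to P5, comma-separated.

Mu, Zeta, Delta, Gamma, Eta

P1 → Mu (d²=676382705.00)
P2 → Zeta (d²=251274665.00)
P3 → Delta (d²=97188452.00)
P4 → Gamma (d²=255729329.00)
P5 → Eta (d²=287966225.00)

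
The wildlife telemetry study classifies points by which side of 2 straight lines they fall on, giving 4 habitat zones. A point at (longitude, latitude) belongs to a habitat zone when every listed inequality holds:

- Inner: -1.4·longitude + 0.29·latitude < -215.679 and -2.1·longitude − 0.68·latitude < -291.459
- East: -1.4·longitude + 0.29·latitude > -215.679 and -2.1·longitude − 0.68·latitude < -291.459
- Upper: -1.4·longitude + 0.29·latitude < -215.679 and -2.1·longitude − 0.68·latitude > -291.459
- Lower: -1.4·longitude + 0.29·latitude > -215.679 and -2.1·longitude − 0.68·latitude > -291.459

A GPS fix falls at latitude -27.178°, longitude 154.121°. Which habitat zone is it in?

Inner

-1.4·154.121 + 0.29·-27.178 = -223.651, which is < -215.679
-2.1·154.121 − 0.68·-27.178 = -305.173, which is < -291.459
This sign pattern matches Inner.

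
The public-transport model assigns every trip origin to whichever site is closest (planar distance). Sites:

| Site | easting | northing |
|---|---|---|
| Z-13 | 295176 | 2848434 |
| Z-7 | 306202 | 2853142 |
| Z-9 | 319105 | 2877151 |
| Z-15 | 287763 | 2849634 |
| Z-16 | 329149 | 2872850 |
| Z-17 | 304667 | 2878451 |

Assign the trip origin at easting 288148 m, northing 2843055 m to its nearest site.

Z-15

Squared distances to each site:
Z-13: 78326425.000; Z-7: 427694485.000; Z-9: 2120873065.000; Z-15: 43431466.000; Z-16: 2568824026.000; Z-17: 1525754177.000.
Minimum at Z-15.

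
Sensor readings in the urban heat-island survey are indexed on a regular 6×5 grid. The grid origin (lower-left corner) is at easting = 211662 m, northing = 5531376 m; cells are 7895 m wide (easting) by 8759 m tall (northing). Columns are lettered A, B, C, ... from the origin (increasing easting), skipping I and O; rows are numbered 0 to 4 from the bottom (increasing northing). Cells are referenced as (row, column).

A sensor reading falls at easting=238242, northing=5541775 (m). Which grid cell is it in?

(1, D)

Column index: ⌊(238242 − 211662) / 7895⌋ = ⌊3.367⌋ = 3 → column D
Row offset from origin: ⌊(5541775 − 5531376) / 8759⌋ = ⌊1.187⌋ = 1 → row 1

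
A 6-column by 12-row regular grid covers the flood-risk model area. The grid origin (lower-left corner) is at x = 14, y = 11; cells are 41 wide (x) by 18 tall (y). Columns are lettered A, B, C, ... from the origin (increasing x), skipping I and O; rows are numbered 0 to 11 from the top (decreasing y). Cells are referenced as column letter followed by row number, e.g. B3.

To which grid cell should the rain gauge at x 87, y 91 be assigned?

B7

Column index: ⌊(87 − 14) / 41⌋ = ⌊1.780⌋ = 1 → column B
Row offset from origin: ⌊(91 − 11) / 18⌋ = ⌊4.444⌋ = 4 → row 7 (counted from top)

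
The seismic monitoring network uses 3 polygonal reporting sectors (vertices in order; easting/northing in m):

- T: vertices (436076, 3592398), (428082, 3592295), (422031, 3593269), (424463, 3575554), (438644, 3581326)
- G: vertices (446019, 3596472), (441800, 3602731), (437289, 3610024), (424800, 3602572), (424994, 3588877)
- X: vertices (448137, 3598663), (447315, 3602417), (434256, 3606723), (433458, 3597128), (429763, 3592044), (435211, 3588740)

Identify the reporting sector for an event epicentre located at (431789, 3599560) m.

Cast a ray rightward from (431789, 3599560). For each polygon, the edges (by vertex number in listed order) whose endpoints lie on opposite sides of northing = 3599560, where each meets that height, and whether that is right or left of the point:
T: no edge straddles that height → 0 crossings.
G: 1–2 at easting≈443937.5 (right), 4–5 at easting≈424842.7 (left) → 1 crossing.
X: 1–2 at easting≈447940.6 (right), 3–4 at easting≈433660.3 (right) → 2 crossings.
Only G has an odd count, so the point is inside G.

G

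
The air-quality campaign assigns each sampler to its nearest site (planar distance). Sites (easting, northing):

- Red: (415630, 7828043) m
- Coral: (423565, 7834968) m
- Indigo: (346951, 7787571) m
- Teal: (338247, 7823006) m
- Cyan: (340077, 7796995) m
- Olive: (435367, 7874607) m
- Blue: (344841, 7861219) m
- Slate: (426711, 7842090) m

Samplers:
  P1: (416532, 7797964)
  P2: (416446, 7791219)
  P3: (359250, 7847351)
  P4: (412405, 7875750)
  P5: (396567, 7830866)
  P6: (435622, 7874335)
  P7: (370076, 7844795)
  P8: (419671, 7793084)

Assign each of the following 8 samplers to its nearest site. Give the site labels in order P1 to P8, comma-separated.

Red, Red, Blue, Olive, Red, Olive, Blue, Red

P1 → Red (d²=905559845.00)
P2 → Red (d²=1356672832.00)
P3 → Blue (d²=399940705.00)
P4 → Olive (d²=528559893.00)
P5 → Red (d²=371367298.00)
P6 → Olive (d²=139009.00)
P7 → Blue (d²=906553001.00)
P8 → Red (d²=1238461362.00)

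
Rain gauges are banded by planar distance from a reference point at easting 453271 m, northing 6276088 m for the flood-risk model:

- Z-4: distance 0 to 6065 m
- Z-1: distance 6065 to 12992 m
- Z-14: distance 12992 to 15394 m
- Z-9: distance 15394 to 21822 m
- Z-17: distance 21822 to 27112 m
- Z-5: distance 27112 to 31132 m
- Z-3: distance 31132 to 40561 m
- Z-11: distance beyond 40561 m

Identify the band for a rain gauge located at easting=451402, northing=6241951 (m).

Z-3

Distance = √((451402−453271)² + (6241951−6276088)²) = √(3493161.000 + 1165334769.000) = 34188.126 m.
31132 ≤ 34188.126 < 40561 → Z-3.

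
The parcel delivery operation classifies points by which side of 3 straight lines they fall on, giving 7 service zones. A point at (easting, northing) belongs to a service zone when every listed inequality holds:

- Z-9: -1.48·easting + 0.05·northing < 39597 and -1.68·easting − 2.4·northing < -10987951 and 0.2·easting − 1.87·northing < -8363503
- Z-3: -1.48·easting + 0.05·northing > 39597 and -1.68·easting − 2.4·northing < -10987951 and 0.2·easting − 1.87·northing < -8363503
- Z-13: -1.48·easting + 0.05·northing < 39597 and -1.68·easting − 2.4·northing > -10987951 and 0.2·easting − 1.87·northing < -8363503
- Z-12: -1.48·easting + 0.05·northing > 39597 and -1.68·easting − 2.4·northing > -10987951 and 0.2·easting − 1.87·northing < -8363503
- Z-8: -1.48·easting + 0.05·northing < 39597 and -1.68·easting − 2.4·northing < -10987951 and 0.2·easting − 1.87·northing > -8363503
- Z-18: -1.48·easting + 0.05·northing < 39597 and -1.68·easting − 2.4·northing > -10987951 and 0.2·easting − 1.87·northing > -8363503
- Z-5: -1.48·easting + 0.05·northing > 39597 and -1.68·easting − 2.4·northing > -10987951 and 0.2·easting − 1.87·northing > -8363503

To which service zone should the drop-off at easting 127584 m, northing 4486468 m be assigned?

-1.48·127584 + 0.05·4486468 = 35499.080, which is < 39597
-1.68·127584 − 2.4·4486468 = -10981864.320, which is > -10987951
0.2·127584 − 1.87·4486468 = -8364178.360, which is < -8363503
This sign pattern matches Z-13.

Z-13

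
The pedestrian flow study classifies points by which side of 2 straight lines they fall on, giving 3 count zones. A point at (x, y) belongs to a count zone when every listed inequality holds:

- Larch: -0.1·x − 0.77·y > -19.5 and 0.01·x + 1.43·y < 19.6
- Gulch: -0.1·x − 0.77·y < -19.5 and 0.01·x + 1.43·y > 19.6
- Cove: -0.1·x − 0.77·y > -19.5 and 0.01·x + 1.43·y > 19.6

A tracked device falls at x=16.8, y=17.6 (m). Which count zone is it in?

-0.1·16.8 − 0.77·17.6 = -15.232, which is > -19.5
0.01·16.8 + 1.43·17.6 = 25.336, which is > 19.6
This sign pattern matches Cove.

Cove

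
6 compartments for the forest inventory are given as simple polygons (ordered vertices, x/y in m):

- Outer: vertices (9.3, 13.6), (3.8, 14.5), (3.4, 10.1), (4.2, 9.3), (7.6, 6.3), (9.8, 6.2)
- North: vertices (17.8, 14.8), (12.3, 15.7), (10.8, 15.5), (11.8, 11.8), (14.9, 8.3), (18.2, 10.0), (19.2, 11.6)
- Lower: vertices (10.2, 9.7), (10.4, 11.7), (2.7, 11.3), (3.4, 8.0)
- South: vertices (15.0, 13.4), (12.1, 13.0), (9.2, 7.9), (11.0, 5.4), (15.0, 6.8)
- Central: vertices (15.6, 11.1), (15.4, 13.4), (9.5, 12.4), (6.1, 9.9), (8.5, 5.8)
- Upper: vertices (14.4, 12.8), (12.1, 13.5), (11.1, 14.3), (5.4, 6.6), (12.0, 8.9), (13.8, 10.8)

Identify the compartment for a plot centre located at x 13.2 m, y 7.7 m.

Cast a ray rightward from (13.2, 7.7). For each polygon, the edges (by vertex number in listed order) whose endpoints lie on opposite sides of y = 7.7, where each meets that height, and whether that is right or left of the point:
Outer: 4–5 at x≈6.01 (left), 6–1 at x≈9.70 (left) → 0 crossings.
North: no edge straddles that height → 0 crossings.
Lower: no edge straddles that height → 0 crossings.
South: 3–4 at x≈9.34 (left), 5–1 at x≈15.00 (right) → 1 crossing.
Central: 4–5 at x≈7.39 (left), 5–1 at x≈11.05 (left) → 0 crossings.
Upper: 3–4 at x≈6.21 (left), 4–5 at x≈8.56 (left) → 0 crossings.
Only South has an odd count, so the point is inside South.

South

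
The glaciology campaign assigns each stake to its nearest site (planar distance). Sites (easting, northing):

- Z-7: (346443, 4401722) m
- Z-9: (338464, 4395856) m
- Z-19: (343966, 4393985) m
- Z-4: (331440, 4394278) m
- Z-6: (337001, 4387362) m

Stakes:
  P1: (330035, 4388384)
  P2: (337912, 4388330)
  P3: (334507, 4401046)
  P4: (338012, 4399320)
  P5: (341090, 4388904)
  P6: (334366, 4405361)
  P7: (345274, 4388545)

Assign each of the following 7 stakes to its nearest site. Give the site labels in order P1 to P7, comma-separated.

P1 → Z-4 (d²=36713261.00)
P2 → Z-6 (d²=1766945.00)
P3 → Z-9 (d²=42593949.00)
P4 → Z-9 (d²=12203600.00)
P5 → Z-6 (d²=19097685.00)
P6 → Z-9 (d²=107138629.00)
P7 → Z-19 (d²=31304464.00)

Z-4, Z-6, Z-9, Z-9, Z-6, Z-9, Z-19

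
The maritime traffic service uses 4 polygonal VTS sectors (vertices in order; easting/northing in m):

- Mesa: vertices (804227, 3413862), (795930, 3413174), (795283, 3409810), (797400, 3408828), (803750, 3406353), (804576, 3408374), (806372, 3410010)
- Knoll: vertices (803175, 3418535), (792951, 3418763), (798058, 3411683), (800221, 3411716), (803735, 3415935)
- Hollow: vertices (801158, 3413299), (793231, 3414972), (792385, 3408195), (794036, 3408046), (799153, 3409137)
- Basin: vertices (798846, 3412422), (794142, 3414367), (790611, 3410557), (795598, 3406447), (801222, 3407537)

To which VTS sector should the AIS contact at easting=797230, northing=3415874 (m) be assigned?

Knoll

Cast a ray rightward from (797230, 3415874). For each polygon, the edges (by vertex number in listed order) whose endpoints lie on opposite sides of northing = 3415874, where each meets that height, and whether that is right or left of the point:
Mesa: no edge straddles that height → 0 crossings.
Knoll: 2–3 at easting≈795034.9 (left), 4–5 at easting≈803684.2 (right) → 1 crossing.
Hollow: no edge straddles that height → 0 crossings.
Basin: no edge straddles that height → 0 crossings.
Only Knoll has an odd count, so the point is inside Knoll.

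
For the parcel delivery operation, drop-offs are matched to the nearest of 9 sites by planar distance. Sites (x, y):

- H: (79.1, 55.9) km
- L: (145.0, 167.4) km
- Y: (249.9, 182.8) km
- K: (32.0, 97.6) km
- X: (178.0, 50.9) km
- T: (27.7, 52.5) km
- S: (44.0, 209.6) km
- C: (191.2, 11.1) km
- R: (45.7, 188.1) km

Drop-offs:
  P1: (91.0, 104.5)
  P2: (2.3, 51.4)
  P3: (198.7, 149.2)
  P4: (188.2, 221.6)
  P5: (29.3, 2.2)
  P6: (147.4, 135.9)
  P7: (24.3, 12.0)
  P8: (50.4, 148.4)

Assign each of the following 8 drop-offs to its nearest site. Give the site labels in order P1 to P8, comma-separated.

H, T, L, L, T, L, T, R

P1 → H (d²=2503.57)
P2 → T (d²=646.37)
P3 → L (d²=3214.93)
P4 → L (d²=4803.88)
P5 → T (d²=2532.65)
P6 → L (d²=998.01)
P7 → T (d²=1651.81)
P8 → R (d²=1598.18)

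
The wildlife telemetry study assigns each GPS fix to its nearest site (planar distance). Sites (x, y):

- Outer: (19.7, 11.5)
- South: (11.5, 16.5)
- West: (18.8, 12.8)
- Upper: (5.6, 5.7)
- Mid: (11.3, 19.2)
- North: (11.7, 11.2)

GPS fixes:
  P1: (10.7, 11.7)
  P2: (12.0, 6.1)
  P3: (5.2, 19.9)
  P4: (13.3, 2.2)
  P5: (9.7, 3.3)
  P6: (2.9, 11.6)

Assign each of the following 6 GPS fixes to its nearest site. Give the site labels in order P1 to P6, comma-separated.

P1 → North (d²=1.25)
P2 → North (d²=26.10)
P3 → Mid (d²=37.70)
P4 → Upper (d²=71.54)
P5 → Upper (d²=22.57)
P6 → Upper (d²=42.10)

North, North, Mid, Upper, Upper, Upper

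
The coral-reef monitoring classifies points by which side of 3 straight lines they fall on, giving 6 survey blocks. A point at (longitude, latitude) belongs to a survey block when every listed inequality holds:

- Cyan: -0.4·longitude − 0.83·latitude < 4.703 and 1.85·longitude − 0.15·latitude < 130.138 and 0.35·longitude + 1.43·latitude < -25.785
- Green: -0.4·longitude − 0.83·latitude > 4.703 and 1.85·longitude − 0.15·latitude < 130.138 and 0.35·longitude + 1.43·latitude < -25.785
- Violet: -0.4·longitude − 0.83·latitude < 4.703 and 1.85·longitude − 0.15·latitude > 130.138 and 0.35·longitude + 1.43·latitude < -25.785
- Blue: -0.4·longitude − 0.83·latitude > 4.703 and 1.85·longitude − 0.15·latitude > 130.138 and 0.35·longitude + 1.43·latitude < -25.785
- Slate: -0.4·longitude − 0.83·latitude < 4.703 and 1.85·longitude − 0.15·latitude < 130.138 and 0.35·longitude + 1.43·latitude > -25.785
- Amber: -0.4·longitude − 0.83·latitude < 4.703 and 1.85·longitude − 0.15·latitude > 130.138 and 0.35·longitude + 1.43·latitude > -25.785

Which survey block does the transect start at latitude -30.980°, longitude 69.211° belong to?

Amber

-0.4·69.211 − 0.83·-30.980 = -1.971, which is < 4.703
1.85·69.211 − 0.15·-30.980 = 132.687, which is > 130.138
0.35·69.211 + 1.43·-30.980 = -20.078, which is > -25.785
This sign pattern matches Amber.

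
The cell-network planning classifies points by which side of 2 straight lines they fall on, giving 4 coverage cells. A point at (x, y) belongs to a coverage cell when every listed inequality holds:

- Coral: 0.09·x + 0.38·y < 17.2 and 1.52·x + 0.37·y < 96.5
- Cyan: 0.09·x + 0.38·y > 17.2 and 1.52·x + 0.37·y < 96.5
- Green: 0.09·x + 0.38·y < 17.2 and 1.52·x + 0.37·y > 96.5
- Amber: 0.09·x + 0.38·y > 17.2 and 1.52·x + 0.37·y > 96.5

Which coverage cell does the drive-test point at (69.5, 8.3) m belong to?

Green

0.09·69.5 + 0.38·8.3 = 9.409, which is < 17.2
1.52·69.5 + 0.37·8.3 = 108.711, which is > 96.5
This sign pattern matches Green.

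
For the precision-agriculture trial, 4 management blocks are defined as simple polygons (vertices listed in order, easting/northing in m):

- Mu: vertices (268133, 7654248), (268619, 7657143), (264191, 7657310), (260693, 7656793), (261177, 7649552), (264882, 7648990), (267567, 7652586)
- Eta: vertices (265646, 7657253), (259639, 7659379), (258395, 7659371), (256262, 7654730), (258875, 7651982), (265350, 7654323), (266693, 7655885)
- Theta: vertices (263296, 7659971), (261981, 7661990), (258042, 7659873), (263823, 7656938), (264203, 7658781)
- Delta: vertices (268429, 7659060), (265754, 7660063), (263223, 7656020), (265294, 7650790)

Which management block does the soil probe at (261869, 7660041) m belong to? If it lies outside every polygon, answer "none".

Theta

Cast a ray rightward from (261869, 7660041). For each polygon, the edges (by vertex number in listed order) whose endpoints lie on opposite sides of northing = 7660041, where each meets that height, and whether that is right or left of the point:
Mu: no edge straddles that height → 0 crossings.
Eta: no edge straddles that height → 0 crossings.
Theta: 1–2 at easting≈263250.4 (right), 2–3 at easting≈258354.6 (left) → 1 crossing.
Delta: 1–2 at easting≈265812.7 (right), 2–3 at easting≈265740.2 (right) → 2 crossings.
Only Theta has an odd count, so the point is inside Theta.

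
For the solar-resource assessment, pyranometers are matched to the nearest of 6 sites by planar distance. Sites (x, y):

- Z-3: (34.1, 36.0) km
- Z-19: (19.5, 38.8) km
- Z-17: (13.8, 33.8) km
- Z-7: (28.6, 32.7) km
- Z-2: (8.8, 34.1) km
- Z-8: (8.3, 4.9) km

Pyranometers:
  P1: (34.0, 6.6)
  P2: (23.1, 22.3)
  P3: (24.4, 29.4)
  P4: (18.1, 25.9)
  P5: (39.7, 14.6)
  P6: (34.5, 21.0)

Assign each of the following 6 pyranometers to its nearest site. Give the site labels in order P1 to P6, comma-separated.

Z-8, Z-7, Z-7, Z-17, Z-7, Z-7

P1 → Z-8 (d²=663.38)
P2 → Z-7 (d²=138.41)
P3 → Z-7 (d²=28.53)
P4 → Z-17 (d²=80.90)
P5 → Z-7 (d²=450.82)
P6 → Z-7 (d²=171.70)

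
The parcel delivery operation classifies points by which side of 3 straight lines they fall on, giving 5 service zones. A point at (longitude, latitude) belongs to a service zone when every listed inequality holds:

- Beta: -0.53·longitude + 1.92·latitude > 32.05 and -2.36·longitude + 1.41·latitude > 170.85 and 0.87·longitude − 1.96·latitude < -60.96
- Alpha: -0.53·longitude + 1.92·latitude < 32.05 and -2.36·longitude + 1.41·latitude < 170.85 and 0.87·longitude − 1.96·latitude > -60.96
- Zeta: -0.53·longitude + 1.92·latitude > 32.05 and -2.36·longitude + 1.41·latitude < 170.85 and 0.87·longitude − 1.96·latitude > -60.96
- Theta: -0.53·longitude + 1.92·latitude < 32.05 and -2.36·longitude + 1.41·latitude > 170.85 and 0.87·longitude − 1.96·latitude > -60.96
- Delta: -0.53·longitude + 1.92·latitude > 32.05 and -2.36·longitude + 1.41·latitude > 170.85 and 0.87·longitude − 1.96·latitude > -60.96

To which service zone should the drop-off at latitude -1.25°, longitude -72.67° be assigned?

-0.53·-72.67 + 1.92·-1.25 = 36.115, which is > 32.05
-2.36·-72.67 + 1.41·-1.25 = 169.739, which is < 170.85
0.87·-72.67 − 1.96·-1.25 = -60.773, which is > -60.96
This sign pattern matches Zeta.

Zeta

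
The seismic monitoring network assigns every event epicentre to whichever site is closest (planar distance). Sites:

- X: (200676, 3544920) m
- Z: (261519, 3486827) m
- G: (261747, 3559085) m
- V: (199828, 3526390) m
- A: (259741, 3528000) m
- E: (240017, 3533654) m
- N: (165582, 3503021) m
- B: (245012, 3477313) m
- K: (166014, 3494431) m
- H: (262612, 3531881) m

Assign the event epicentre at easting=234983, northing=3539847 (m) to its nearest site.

E

Squared distances to each site:
X: 1202705578.000; Z: 3515279696.000; G: 1086412340.000; V: 1416964874.000; A: 753309973.000; E: 63694405.000; N: 6172653077.000; B: 4011081997.000; K: 6819336017.000; H: 826818797.000.
Minimum at E.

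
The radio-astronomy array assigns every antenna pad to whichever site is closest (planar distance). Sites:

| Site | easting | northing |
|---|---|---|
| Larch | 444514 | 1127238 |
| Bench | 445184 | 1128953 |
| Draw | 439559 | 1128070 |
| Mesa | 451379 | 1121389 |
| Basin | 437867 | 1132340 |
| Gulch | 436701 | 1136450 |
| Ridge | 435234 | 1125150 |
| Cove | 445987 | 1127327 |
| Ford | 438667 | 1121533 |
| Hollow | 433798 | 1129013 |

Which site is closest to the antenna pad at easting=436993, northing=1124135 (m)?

Squared distances to each site:
Larch: 66194050.000; Bench: 90305605.000; Draw: 22068581.000; Mesa: 214497512.000; Basin: 68085901.000; Gulch: 151744489.000; Ridge: 4124306.000; Cove: 91080900.000; Ford: 9572680.000; Hollow: 34002909.000.
Minimum at Ridge.

Ridge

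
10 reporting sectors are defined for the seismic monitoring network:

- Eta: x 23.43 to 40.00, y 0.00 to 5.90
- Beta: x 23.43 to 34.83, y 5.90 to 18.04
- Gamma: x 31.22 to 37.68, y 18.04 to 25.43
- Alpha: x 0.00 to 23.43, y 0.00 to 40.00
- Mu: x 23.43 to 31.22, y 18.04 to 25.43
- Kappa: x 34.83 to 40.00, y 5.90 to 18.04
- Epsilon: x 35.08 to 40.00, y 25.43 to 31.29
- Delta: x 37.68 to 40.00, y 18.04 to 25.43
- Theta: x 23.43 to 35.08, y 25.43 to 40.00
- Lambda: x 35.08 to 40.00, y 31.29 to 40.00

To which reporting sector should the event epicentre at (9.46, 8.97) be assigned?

Alpha

The point has x = 9.46 and y = 8.97.
Only Alpha satisfies 0.00 ≤ x ≤ 23.43 and 0.00 ≤ y ≤ 40.00.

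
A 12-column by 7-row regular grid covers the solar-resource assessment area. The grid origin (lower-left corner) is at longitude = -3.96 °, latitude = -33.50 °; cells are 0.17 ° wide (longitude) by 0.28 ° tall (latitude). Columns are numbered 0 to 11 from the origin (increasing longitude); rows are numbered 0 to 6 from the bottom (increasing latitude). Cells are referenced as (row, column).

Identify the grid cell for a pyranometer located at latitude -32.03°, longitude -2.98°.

Column index: ⌊(-2.98 − -3.96) / 0.17⌋ = ⌊5.765⌋ = 5
Row offset from origin: ⌊(-32.03 − -33.50) / 0.28⌋ = ⌊5.250⌋ = 5 → row 5

(5, 5)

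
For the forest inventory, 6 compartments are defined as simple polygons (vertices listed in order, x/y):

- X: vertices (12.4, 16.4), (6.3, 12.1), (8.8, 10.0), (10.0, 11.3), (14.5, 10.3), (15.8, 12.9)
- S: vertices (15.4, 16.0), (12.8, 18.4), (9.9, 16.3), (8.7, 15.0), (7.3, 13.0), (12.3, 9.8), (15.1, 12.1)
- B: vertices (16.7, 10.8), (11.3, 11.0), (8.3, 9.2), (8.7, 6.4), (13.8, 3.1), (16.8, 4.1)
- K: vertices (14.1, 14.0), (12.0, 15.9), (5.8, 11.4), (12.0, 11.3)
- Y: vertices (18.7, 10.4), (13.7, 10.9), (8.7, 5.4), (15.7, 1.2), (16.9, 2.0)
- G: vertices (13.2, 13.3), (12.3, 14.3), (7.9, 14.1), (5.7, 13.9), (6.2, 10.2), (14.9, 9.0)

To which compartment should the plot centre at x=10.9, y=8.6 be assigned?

B

Cast a ray rightward from (10.9, 8.6). For each polygon, the edges (by vertex number in listed order) whose endpoints lie on opposite sides of y = 8.6, where each meets that height, and whether that is right or left of the point:
X: no edge straddles that height → 0 crossings.
S: no edge straddles that height → 0 crossings.
B: 3–4 at x≈8.39 (left), 6–1 at x≈16.73 (right) → 1 crossing.
K: no edge straddles that height → 0 crossings.
Y: 2–3 at x≈11.61 (right), 5–1 at x≈18.31 (right) → 2 crossings.
G: no edge straddles that height → 0 crossings.
Only B has an odd count, so the point is inside B.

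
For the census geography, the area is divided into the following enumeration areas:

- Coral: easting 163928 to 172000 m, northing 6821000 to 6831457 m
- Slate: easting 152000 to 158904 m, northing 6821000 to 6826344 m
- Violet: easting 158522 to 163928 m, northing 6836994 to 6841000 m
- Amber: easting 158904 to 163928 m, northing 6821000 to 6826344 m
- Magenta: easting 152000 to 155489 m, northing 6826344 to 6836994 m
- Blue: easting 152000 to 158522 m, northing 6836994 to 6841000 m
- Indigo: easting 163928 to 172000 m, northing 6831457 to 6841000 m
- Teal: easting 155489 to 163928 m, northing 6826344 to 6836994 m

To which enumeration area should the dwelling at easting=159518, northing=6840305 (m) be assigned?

The point has easting = 159518 and northing = 6840305.
Only Violet satisfies 158522 ≤ easting ≤ 163928 and 6836994 ≤ northing ≤ 6841000.

Violet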